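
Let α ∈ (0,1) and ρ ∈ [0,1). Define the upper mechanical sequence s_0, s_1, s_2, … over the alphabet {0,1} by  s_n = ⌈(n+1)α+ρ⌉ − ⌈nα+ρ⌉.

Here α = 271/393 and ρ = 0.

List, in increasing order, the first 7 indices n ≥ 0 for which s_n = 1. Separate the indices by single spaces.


n=0: ⌈271/393⌉−⌈0/393⌉ = 1−0 = 1  ← one
n=1: ⌈542/393⌉−⌈271/393⌉ = 2−1 = 1  ← one
n=2: ⌈813/393⌉−⌈542/393⌉ = 3−2 = 1  ← one
n=3: ⌈1084/393⌉−⌈813/393⌉ = 3−3 = 0
n=4: ⌈1355/393⌉−⌈1084/393⌉ = 4−3 = 1  ← one
n=5: ⌈1626/393⌉−⌈1355/393⌉ = 5−4 = 1  ← one
n=6: ⌈1897/393⌉−⌈1626/393⌉ = 5−5 = 0
n=7: ⌈2168/393⌉−⌈1897/393⌉ = 6−5 = 1  ← one
n=8: ⌈2439/393⌉−⌈2168/393⌉ = 7−6 = 1  ← one
positions of the first 7 ones: 0 1 2 4 5 7 8

0 1 2 4 5 7 8


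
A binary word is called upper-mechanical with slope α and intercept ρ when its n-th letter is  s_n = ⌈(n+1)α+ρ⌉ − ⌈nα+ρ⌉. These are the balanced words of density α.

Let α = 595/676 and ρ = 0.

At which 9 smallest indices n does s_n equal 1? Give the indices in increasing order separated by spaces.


n=0: ⌈595/676⌉−⌈0/676⌉ = 1−0 = 1  ← one
n=1: ⌈1190/676⌉−⌈595/676⌉ = 2−1 = 1  ← one
n=2: ⌈1785/676⌉−⌈1190/676⌉ = 3−2 = 1  ← one
n=3: ⌈2380/676⌉−⌈1785/676⌉ = 4−3 = 1  ← one
n=4: ⌈2975/676⌉−⌈2380/676⌉ = 5−4 = 1  ← one
n=5: ⌈3570/676⌉−⌈2975/676⌉ = 6−5 = 1  ← one
n=6: ⌈4165/676⌉−⌈3570/676⌉ = 7−6 = 1  ← one
n=7: ⌈4760/676⌉−⌈4165/676⌉ = 8−7 = 1  ← one
n=8: ⌈5355/676⌉−⌈4760/676⌉ = 8−8 = 0
n=9: ⌈5950/676⌉−⌈5355/676⌉ = 9−8 = 1  ← one
positions of the first 9 ones: 0 1 2 3 4 5 6 7 9

0 1 2 3 4 5 6 7 9


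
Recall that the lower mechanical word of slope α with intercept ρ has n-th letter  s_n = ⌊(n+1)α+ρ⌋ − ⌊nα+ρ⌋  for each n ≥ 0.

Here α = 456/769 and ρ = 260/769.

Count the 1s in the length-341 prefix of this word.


#1s = Σ_{n=0}^{340} s_n = Σ_{n=0}^{340} (⌊(n+1)α+ρ⌋ − ⌊nα+ρ⌋)
the sum telescopes: every ⌊nα+ρ⌋ with 0 < n < 341 appears once with + and once with −, leaving ⌊341α+ρ⌋ − ⌊0·α+ρ⌋
341α + ρ = (341·456 + 260) / 769 = 155756/769
ρ = 260/769
⌊155756/769⌋ = 202,  ⌊260/769⌋ = 0
#1s = 202 − 0 = 202

202


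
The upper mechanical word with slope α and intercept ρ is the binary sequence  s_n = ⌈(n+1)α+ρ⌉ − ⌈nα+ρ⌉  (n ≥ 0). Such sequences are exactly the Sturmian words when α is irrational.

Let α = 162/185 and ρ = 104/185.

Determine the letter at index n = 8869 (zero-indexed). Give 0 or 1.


1

(n+1)α + ρ = (8870·162 + 104) / 185 = 1437044/185
nα + ρ     = (8869·162 + 104) / 185 = 1436882/185
⌈1437044/185⌉ = 7768,  ⌈1436882/185⌉ = 7767
s_{8869} = 7768 − 7767 = 1


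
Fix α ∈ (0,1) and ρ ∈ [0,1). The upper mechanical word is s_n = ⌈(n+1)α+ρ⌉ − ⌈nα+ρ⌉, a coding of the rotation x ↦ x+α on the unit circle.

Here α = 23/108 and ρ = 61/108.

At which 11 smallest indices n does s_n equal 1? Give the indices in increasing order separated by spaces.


n=0: ⌈84/108⌉−⌈61/108⌉ = 1−1 = 0
n=1: ⌈107/108⌉−⌈84/108⌉ = 1−1 = 0
n=2: ⌈130/108⌉−⌈107/108⌉ = 2−1 = 1  ← one
n=3: ⌈153/108⌉−⌈130/108⌉ = 2−2 = 0
n=4: ⌈176/108⌉−⌈153/108⌉ = 2−2 = 0
n=5: ⌈199/108⌉−⌈176/108⌉ = 2−2 = 0
n=6: ⌈222/108⌉−⌈199/108⌉ = 3−2 = 1  ← one
n=7: ⌈245/108⌉−⌈222/108⌉ = 3−3 = 0
n=8: ⌈268/108⌉−⌈245/108⌉ = 3−3 = 0
n=9: ⌈291/108⌉−⌈268/108⌉ = 3−3 = 0
n=10: ⌈314/108⌉−⌈291/108⌉ = 3−3 = 0
n=11: ⌈337/108⌉−⌈314/108⌉ = 4−3 = 1  ← one
n=12: ⌈360/108⌉−⌈337/108⌉ = 4−4 = 0
n=13: ⌈383/108⌉−⌈360/108⌉ = 4−4 = 0
n=14: ⌈406/108⌉−⌈383/108⌉ = 4−4 = 0
n=15: ⌈429/108⌉−⌈406/108⌉ = 4−4 = 0
n=16: ⌈452/108⌉−⌈429/108⌉ = 5−4 = 1  ← one
n=17: ⌈475/108⌉−⌈452/108⌉ = 5−5 = 0
n=18: ⌈498/108⌉−⌈475/108⌉ = 5−5 = 0
n=19: ⌈521/108⌉−⌈498/108⌉ = 5−5 = 0
n=20: ⌈544/108⌉−⌈521/108⌉ = 6−5 = 1  ← one
n=21: ⌈567/108⌉−⌈544/108⌉ = 6−6 = 0
n=22: ⌈590/108⌉−⌈567/108⌉ = 6−6 = 0
n=23: ⌈613/108⌉−⌈590/108⌉ = 6−6 = 0
n=24: ⌈636/108⌉−⌈613/108⌉ = 6−6 = 0
n=25: ⌈659/108⌉−⌈636/108⌉ = 7−6 = 1  ← one
n=26: ⌈682/108⌉−⌈659/108⌉ = 7−7 = 0
n=27: ⌈705/108⌉−⌈682/108⌉ = 7−7 = 0
n=28: ⌈728/108⌉−⌈705/108⌉ = 7−7 = 0
n=29: ⌈751/108⌉−⌈728/108⌉ = 7−7 = 0
n=30: ⌈774/108⌉−⌈751/108⌉ = 8−7 = 1  ← one
n=31: ⌈797/108⌉−⌈774/108⌉ = 8−8 = 0
n=32: ⌈820/108⌉−⌈797/108⌉ = 8−8 = 0
n=33: ⌈843/108⌉−⌈820/108⌉ = 8−8 = 0
n=34: ⌈866/108⌉−⌈843/108⌉ = 9−8 = 1  ← one
n=35: ⌈889/108⌉−⌈866/108⌉ = 9−9 = 0
n=36: ⌈912/108⌉−⌈889/108⌉ = 9−9 = 0
n=37: ⌈935/108⌉−⌈912/108⌉ = 9−9 = 0
n=38: ⌈958/108⌉−⌈935/108⌉ = 9−9 = 0
n=39: ⌈981/108⌉−⌈958/108⌉ = 10−9 = 1  ← one
n=40: ⌈1004/108⌉−⌈981/108⌉ = 10−10 = 0
n=41: ⌈1027/108⌉−⌈1004/108⌉ = 10−10 = 0
n=42: ⌈1050/108⌉−⌈1027/108⌉ = 10−10 = 0
n=43: ⌈1073/108⌉−⌈1050/108⌉ = 10−10 = 0
n=44: ⌈1096/108⌉−⌈1073/108⌉ = 11−10 = 1  ← one
n=45: ⌈1119/108⌉−⌈1096/108⌉ = 11−11 = 0
n=46: ⌈1142/108⌉−⌈1119/108⌉ = 11−11 = 0
n=47: ⌈1165/108⌉−⌈1142/108⌉ = 11−11 = 0
n=48: ⌈1188/108⌉−⌈1165/108⌉ = 11−11 = 0
n=49: ⌈1211/108⌉−⌈1188/108⌉ = 12−11 = 1  ← one
positions of the first 11 ones: 2 6 11 16 20 25 30 34 39 44 49

2 6 11 16 20 25 30 34 39 44 49


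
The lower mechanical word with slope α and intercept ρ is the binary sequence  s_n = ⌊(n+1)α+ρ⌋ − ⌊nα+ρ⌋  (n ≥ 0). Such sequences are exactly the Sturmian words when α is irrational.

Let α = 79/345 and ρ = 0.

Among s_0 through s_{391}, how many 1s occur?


#1s = Σ_{n=0}^{391} s_n = Σ_{n=0}^{391} (⌊(n+1)α+ρ⌋ − ⌊nα+ρ⌋)
the sum telescopes: every ⌊nα+ρ⌋ with 0 < n < 392 appears once with + and once with −, leaving ⌊392α+ρ⌋ − ⌊0·α+ρ⌋
392α + ρ = (392·79) / 345 = 30968/345
ρ = 0/345
⌊30968/345⌋ = 89,  ⌊0/345⌋ = 0
#1s = 89 − 0 = 89

89


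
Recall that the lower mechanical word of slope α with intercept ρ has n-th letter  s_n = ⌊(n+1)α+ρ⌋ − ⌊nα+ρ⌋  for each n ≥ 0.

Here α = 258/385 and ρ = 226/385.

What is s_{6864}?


(n+1)α + ρ = (6865·258 + 226) / 385 = 1771396/385
nα + ρ     = (6864·258 + 226) / 385 = 1771138/385
⌊1771396/385⌋ = 4601,  ⌊1771138/385⌋ = 4600
s_{6864} = 4601 − 4600 = 1

1


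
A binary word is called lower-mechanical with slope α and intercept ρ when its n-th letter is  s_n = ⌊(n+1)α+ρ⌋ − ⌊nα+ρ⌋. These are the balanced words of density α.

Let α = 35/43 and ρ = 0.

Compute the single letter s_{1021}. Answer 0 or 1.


(n+1)α + ρ = (1022·35) / 43 = 35770/43
nα + ρ     = (1021·35) / 43 = 35735/43
⌊35770/43⌋ = 831,  ⌊35735/43⌋ = 831
s_{1021} = 831 − 831 = 0

0


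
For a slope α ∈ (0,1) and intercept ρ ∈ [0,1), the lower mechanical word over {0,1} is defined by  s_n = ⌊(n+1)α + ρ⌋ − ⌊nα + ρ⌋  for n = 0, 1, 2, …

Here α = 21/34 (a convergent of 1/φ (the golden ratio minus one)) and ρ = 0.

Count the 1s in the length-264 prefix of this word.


163

#1s = Σ_{n=0}^{263} s_n = Σ_{n=0}^{263} (⌊(n+1)α+ρ⌋ − ⌊nα+ρ⌋)
the sum telescopes: every ⌊nα+ρ⌋ with 0 < n < 264 appears once with + and once with −, leaving ⌊264α+ρ⌋ − ⌊0·α+ρ⌋
264α + ρ = (264·21) / 34 = 5544/34
ρ = 0/34
⌊5544/34⌋ = 163,  ⌊0/34⌋ = 0
#1s = 163 − 0 = 163


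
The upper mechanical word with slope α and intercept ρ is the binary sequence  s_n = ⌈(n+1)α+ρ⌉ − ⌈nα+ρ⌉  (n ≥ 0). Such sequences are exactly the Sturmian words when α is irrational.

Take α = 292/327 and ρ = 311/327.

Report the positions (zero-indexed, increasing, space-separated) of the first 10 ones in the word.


0 1 2 3 4 5 6 7 9 10

n=0: ⌈603/327⌉−⌈311/327⌉ = 2−1 = 1  ← one
n=1: ⌈895/327⌉−⌈603/327⌉ = 3−2 = 1  ← one
n=2: ⌈1187/327⌉−⌈895/327⌉ = 4−3 = 1  ← one
n=3: ⌈1479/327⌉−⌈1187/327⌉ = 5−4 = 1  ← one
n=4: ⌈1771/327⌉−⌈1479/327⌉ = 6−5 = 1  ← one
n=5: ⌈2063/327⌉−⌈1771/327⌉ = 7−6 = 1  ← one
n=6: ⌈2355/327⌉−⌈2063/327⌉ = 8−7 = 1  ← one
n=7: ⌈2647/327⌉−⌈2355/327⌉ = 9−8 = 1  ← one
n=8: ⌈2939/327⌉−⌈2647/327⌉ = 9−9 = 0
n=9: ⌈3231/327⌉−⌈2939/327⌉ = 10−9 = 1  ← one
n=10: ⌈3523/327⌉−⌈3231/327⌉ = 11−10 = 1  ← one
positions of the first 10 ones: 0 1 2 3 4 5 6 7 9 10


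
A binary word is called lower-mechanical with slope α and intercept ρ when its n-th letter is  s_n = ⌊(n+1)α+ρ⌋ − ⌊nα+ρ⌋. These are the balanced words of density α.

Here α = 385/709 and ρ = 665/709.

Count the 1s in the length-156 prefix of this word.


85

#1s = Σ_{n=0}^{155} s_n = Σ_{n=0}^{155} (⌊(n+1)α+ρ⌋ − ⌊nα+ρ⌋)
the sum telescopes: every ⌊nα+ρ⌋ with 0 < n < 156 appears once with + and once with −, leaving ⌊156α+ρ⌋ − ⌊0·α+ρ⌋
156α + ρ = (156·385 + 665) / 709 = 60725/709
ρ = 665/709
⌊60725/709⌋ = 85,  ⌊665/709⌋ = 0
#1s = 85 − 0 = 85


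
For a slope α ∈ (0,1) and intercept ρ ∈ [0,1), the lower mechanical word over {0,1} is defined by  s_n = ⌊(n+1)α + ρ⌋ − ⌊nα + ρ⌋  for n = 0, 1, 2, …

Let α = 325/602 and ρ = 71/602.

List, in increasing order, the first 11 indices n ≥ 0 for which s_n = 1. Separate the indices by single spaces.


n=0: ⌊396/602⌋−⌊71/602⌋ = 0−0 = 0
n=1: ⌊721/602⌋−⌊396/602⌋ = 1−0 = 1  ← one
n=2: ⌊1046/602⌋−⌊721/602⌋ = 1−1 = 0
n=3: ⌊1371/602⌋−⌊1046/602⌋ = 2−1 = 1  ← one
n=4: ⌊1696/602⌋−⌊1371/602⌋ = 2−2 = 0
n=5: ⌊2021/602⌋−⌊1696/602⌋ = 3−2 = 1  ← one
n=6: ⌊2346/602⌋−⌊2021/602⌋ = 3−3 = 0
n=7: ⌊2671/602⌋−⌊2346/602⌋ = 4−3 = 1  ← one
n=8: ⌊2996/602⌋−⌊2671/602⌋ = 4−4 = 0
n=9: ⌊3321/602⌋−⌊2996/602⌋ = 5−4 = 1  ← one
n=10: ⌊3646/602⌋−⌊3321/602⌋ = 6−5 = 1  ← one
n=11: ⌊3971/602⌋−⌊3646/602⌋ = 6−6 = 0
n=12: ⌊4296/602⌋−⌊3971/602⌋ = 7−6 = 1  ← one
n=13: ⌊4621/602⌋−⌊4296/602⌋ = 7−7 = 0
n=14: ⌊4946/602⌋−⌊4621/602⌋ = 8−7 = 1  ← one
n=15: ⌊5271/602⌋−⌊4946/602⌋ = 8−8 = 0
n=16: ⌊5596/602⌋−⌊5271/602⌋ = 9−8 = 1  ← one
n=17: ⌊5921/602⌋−⌊5596/602⌋ = 9−9 = 0
n=18: ⌊6246/602⌋−⌊5921/602⌋ = 10−9 = 1  ← one
n=19: ⌊6571/602⌋−⌊6246/602⌋ = 10−10 = 0
n=20: ⌊6896/602⌋−⌊6571/602⌋ = 11−10 = 1  ← one
positions of the first 11 ones: 1 3 5 7 9 10 12 14 16 18 20

1 3 5 7 9 10 12 14 16 18 20


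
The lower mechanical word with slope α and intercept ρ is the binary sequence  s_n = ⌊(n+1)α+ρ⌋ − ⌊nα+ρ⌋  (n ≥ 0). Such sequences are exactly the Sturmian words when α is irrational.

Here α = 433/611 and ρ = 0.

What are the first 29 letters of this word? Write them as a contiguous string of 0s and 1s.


n=0: ⌊(1·433)/611⌋ − ⌊(0·433)/611⌋ = ⌊433/611⌋ − ⌊0/611⌋ = 0 − 0 = 0
n=1: ⌊(2·433)/611⌋ − ⌊(1·433)/611⌋ = ⌊866/611⌋ − ⌊433/611⌋ = 1 − 0 = 1
n=2: ⌊(3·433)/611⌋ − ⌊(2·433)/611⌋ = ⌊1299/611⌋ − ⌊866/611⌋ = 2 − 1 = 1
n=3: ⌊(4·433)/611⌋ − ⌊(3·433)/611⌋ = ⌊1732/611⌋ − ⌊1299/611⌋ = 2 − 2 = 0
n=4: ⌊(5·433)/611⌋ − ⌊(4·433)/611⌋ = ⌊2165/611⌋ − ⌊1732/611⌋ = 3 − 2 = 1
n=5: ⌊(6·433)/611⌋ − ⌊(5·433)/611⌋ = ⌊2598/611⌋ − ⌊2165/611⌋ = 4 − 3 = 1
n=6: ⌊(7·433)/611⌋ − ⌊(6·433)/611⌋ = ⌊3031/611⌋ − ⌊2598/611⌋ = 4 − 4 = 0
n=7: ⌊(8·433)/611⌋ − ⌊(7·433)/611⌋ = ⌊3464/611⌋ − ⌊3031/611⌋ = 5 − 4 = 1
n=8: ⌊(9·433)/611⌋ − ⌊(8·433)/611⌋ = ⌊3897/611⌋ − ⌊3464/611⌋ = 6 − 5 = 1
n=9: ⌊(10·433)/611⌋ − ⌊(9·433)/611⌋ = ⌊4330/611⌋ − ⌊3897/611⌋ = 7 − 6 = 1
n=10: ⌊(11·433)/611⌋ − ⌊(10·433)/611⌋ = ⌊4763/611⌋ − ⌊4330/611⌋ = 7 − 7 = 0
n=11: ⌊(12·433)/611⌋ − ⌊(11·433)/611⌋ = ⌊5196/611⌋ − ⌊4763/611⌋ = 8 − 7 = 1
n=12: ⌊(13·433)/611⌋ − ⌊(12·433)/611⌋ = ⌊5629/611⌋ − ⌊5196/611⌋ = 9 − 8 = 1
n=13: ⌊(14·433)/611⌋ − ⌊(13·433)/611⌋ = ⌊6062/611⌋ − ⌊5629/611⌋ = 9 − 9 = 0
n=14: ⌊(15·433)/611⌋ − ⌊(14·433)/611⌋ = ⌊6495/611⌋ − ⌊6062/611⌋ = 10 − 9 = 1
n=15: ⌊(16·433)/611⌋ − ⌊(15·433)/611⌋ = ⌊6928/611⌋ − ⌊6495/611⌋ = 11 − 10 = 1
n=16: ⌊(17·433)/611⌋ − ⌊(16·433)/611⌋ = ⌊7361/611⌋ − ⌊6928/611⌋ = 12 − 11 = 1
n=17: ⌊(18·433)/611⌋ − ⌊(17·433)/611⌋ = ⌊7794/611⌋ − ⌊7361/611⌋ = 12 − 12 = 0
n=18: ⌊(19·433)/611⌋ − ⌊(18·433)/611⌋ = ⌊8227/611⌋ − ⌊7794/611⌋ = 13 − 12 = 1
n=19: ⌊(20·433)/611⌋ − ⌊(19·433)/611⌋ = ⌊8660/611⌋ − ⌊8227/611⌋ = 14 − 13 = 1
n=20: ⌊(21·433)/611⌋ − ⌊(20·433)/611⌋ = ⌊9093/611⌋ − ⌊8660/611⌋ = 14 − 14 = 0
n=21: ⌊(22·433)/611⌋ − ⌊(21·433)/611⌋ = ⌊9526/611⌋ − ⌊9093/611⌋ = 15 − 14 = 1
n=22: ⌊(23·433)/611⌋ − ⌊(22·433)/611⌋ = ⌊9959/611⌋ − ⌊9526/611⌋ = 16 − 15 = 1
n=23: ⌊(24·433)/611⌋ − ⌊(23·433)/611⌋ = ⌊10392/611⌋ − ⌊9959/611⌋ = 17 − 16 = 1
n=24: ⌊(25·433)/611⌋ − ⌊(24·433)/611⌋ = ⌊10825/611⌋ − ⌊10392/611⌋ = 17 − 17 = 0
n=25: ⌊(26·433)/611⌋ − ⌊(25·433)/611⌋ = ⌊11258/611⌋ − ⌊10825/611⌋ = 18 − 17 = 1
n=26: ⌊(27·433)/611⌋ − ⌊(26·433)/611⌋ = ⌊11691/611⌋ − ⌊11258/611⌋ = 19 − 18 = 1
n=27: ⌊(28·433)/611⌋ − ⌊(27·433)/611⌋ = ⌊12124/611⌋ − ⌊11691/611⌋ = 19 − 19 = 0
n=28: ⌊(29·433)/611⌋ − ⌊(28·433)/611⌋ = ⌊12557/611⌋ − ⌊12124/611⌋ = 20 − 19 = 1

01101101110110111011011101101


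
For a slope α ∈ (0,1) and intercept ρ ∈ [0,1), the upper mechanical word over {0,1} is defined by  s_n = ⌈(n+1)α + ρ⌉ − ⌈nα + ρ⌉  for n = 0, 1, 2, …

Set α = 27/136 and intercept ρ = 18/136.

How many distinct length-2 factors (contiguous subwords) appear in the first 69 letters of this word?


t_n = ⌈(n·27+18)/136⌉ for n = 0 … 69:
  n=0…9: ⌈18/136⌉=1 ⌈45/136⌉=1 ⌈72/136⌉=1 ⌈99/136⌉=1 ⌈126/136⌉=1 ⌈153/136⌉=2 ⌈180/136⌉=2 ⌈207/136⌉=2 ⌈234/136⌉=2 ⌈261/136⌉=2
  n=10…19: ⌈288/136⌉=3 ⌈315/136⌉=3 ⌈342/136⌉=3 ⌈369/136⌉=3 ⌈396/136⌉=3 ⌈423/136⌉=4 ⌈450/136⌉=4 ⌈477/136⌉=4 ⌈504/136⌉=4 ⌈531/136⌉=4
  n=20…29: ⌈558/136⌉=5 ⌈585/136⌉=5 ⌈612/136⌉=5 ⌈639/136⌉=5 ⌈666/136⌉=5 ⌈693/136⌉=6 ⌈720/136⌉=6 ⌈747/136⌉=6 ⌈774/136⌉=6 ⌈801/136⌉=6
  n=30…39: ⌈828/136⌉=7 ⌈855/136⌉=7 ⌈882/136⌉=7 ⌈909/136⌉=7 ⌈936/136⌉=7 ⌈963/136⌉=8 ⌈990/136⌉=8 ⌈1017/136⌉=8 ⌈1044/136⌉=8 ⌈1071/136⌉=8
  n=40…49: ⌈1098/136⌉=9 ⌈1125/136⌉=9 ⌈1152/136⌉=9 ⌈1179/136⌉=9 ⌈1206/136⌉=9 ⌈1233/136⌉=10 ⌈1260/136⌉=10 ⌈1287/136⌉=10 ⌈1314/136⌉=10 ⌈1341/136⌉=10
  n=50…59: ⌈1368/136⌉=11 ⌈1395/136⌉=11 ⌈1422/136⌉=11 ⌈1449/136⌉=11 ⌈1476/136⌉=11 ⌈1503/136⌉=12 ⌈1530/136⌉=12 ⌈1557/136⌉=12 ⌈1584/136⌉=12 ⌈1611/136⌉=12
  n=60…69: ⌈1638/136⌉=13 ⌈1665/136⌉=13 ⌈1692/136⌉=13 ⌈1719/136⌉=13 ⌈1746/136⌉=13 ⌈1773/136⌉=14 ⌈1800/136⌉=14 ⌈1827/136⌉=14 ⌈1854/136⌉=14 ⌈1881/136⌉=14
s_n = t_(n+1) − t_n for n = 0 … 68 gives
prefix = 000010000100001000010000100001000010000100001000010000100001000010000
slide a length-2 window over [0..1] … [67..68] (68 windows); first occurrence of each distinct factor:
  [  0..  1] 00
  [  3..  4] 01
  [  4..  5] 10
  (the other 65 windows repeat one of these)
distinct factors: {00, 01, 10}
count = 3  (Sturmian bound for length 2 is 3)

3


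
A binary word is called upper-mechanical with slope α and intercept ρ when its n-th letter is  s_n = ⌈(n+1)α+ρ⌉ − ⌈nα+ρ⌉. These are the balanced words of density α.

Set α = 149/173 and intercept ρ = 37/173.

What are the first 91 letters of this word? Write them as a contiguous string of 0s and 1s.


n=0: ⌈(1·149+37)/173⌉ − ⌈(0·149+37)/173⌉ = ⌈186/173⌉ − ⌈37/173⌉ = 2 − 1 = 1
n=1: ⌈(2·149+37)/173⌉ − ⌈(1·149+37)/173⌉ = ⌈335/173⌉ − ⌈186/173⌉ = 2 − 2 = 0
n=2: ⌈(3·149+37)/173⌉ − ⌈(2·149+37)/173⌉ = ⌈484/173⌉ − ⌈335/173⌉ = 3 − 2 = 1
n=3: ⌈(4·149+37)/173⌉ − ⌈(3·149+37)/173⌉ = ⌈633/173⌉ − ⌈484/173⌉ = 4 − 3 = 1
n=4: ⌈(5·149+37)/173⌉ − ⌈(4·149+37)/173⌉ = ⌈782/173⌉ − ⌈633/173⌉ = 5 − 4 = 1
n=5: ⌈(6·149+37)/173⌉ − ⌈(5·149+37)/173⌉ = ⌈931/173⌉ − ⌈782/173⌉ = 6 − 5 = 1
n=6: ⌈(7·149+37)/173⌉ − ⌈(6·149+37)/173⌉ = ⌈1080/173⌉ − ⌈931/173⌉ = 7 − 6 = 1
n=7: ⌈(8·149+37)/173⌉ − ⌈(7·149+37)/173⌉ = ⌈1229/173⌉ − ⌈1080/173⌉ = 8 − 7 = 1
n=8: ⌈(9·149+37)/173⌉ − ⌈(8·149+37)/173⌉ = ⌈1378/173⌉ − ⌈1229/173⌉ = 8 − 8 = 0
n=9: ⌈(10·149+37)/173⌉ − ⌈(9·149+37)/173⌉ = ⌈1527/173⌉ − ⌈1378/173⌉ = 9 − 8 = 1
n=10: ⌈(11·149+37)/173⌉ − ⌈(10·149+37)/173⌉ = ⌈1676/173⌉ − ⌈1527/173⌉ = 10 − 9 = 1
n=11: ⌈(12·149+37)/173⌉ − ⌈(11·149+37)/173⌉ = ⌈1825/173⌉ − ⌈1676/173⌉ = 11 − 10 = 1
n=12: ⌈(13·149+37)/173⌉ − ⌈(12·149+37)/173⌉ = ⌈1974/173⌉ − ⌈1825/173⌉ = 12 − 11 = 1
n=13: ⌈(14·149+37)/173⌉ − ⌈(13·149+37)/173⌉ = ⌈2123/173⌉ − ⌈1974/173⌉ = 13 − 12 = 1
n=14: ⌈(15·149+37)/173⌉ − ⌈(14·149+37)/173⌉ = ⌈2272/173⌉ − ⌈2123/173⌉ = 14 − 13 = 1
n=15: ⌈(16·149+37)/173⌉ − ⌈(15·149+37)/173⌉ = ⌈2421/173⌉ − ⌈2272/173⌉ = 14 − 14 = 0
n=16: ⌈(17·149+37)/173⌉ − ⌈(16·149+37)/173⌉ = ⌈2570/173⌉ − ⌈2421/173⌉ = 15 − 14 = 1
n=17: ⌈(18·149+37)/173⌉ − ⌈(17·149+37)/173⌉ = ⌈2719/173⌉ − ⌈2570/173⌉ = 16 − 15 = 1
n=18: ⌈(19·149+37)/173⌉ − ⌈(18·149+37)/173⌉ = ⌈2868/173⌉ − ⌈2719/173⌉ = 17 − 16 = 1
n=19: ⌈(20·149+37)/173⌉ − ⌈(19·149+37)/173⌉ = ⌈3017/173⌉ − ⌈2868/173⌉ = 18 − 17 = 1
n=20: ⌈(21·149+37)/173⌉ − ⌈(20·149+37)/173⌉ = ⌈3166/173⌉ − ⌈3017/173⌉ = 19 − 18 = 1
n=21: ⌈(22·149+37)/173⌉ − ⌈(21·149+37)/173⌉ = ⌈3315/173⌉ − ⌈3166/173⌉ = 20 − 19 = 1
n=22: ⌈(23·149+37)/173⌉ − ⌈(22·149+37)/173⌉ = ⌈3464/173⌉ − ⌈3315/173⌉ = 21 − 20 = 1
n=23: ⌈(24·149+37)/173⌉ − ⌈(23·149+37)/173⌉ = ⌈3613/173⌉ − ⌈3464/173⌉ = 21 − 21 = 0
n=24: ⌈(25·149+37)/173⌉ − ⌈(24·149+37)/173⌉ = ⌈3762/173⌉ − ⌈3613/173⌉ = 22 − 21 = 1
n=25: ⌈(26·149+37)/173⌉ − ⌈(25·149+37)/173⌉ = ⌈3911/173⌉ − ⌈3762/173⌉ = 23 − 22 = 1
n=26: ⌈(27·149+37)/173⌉ − ⌈(26·149+37)/173⌉ = ⌈4060/173⌉ − ⌈3911/173⌉ = 24 − 23 = 1
n=27: ⌈(28·149+37)/173⌉ − ⌈(27·149+37)/173⌉ = ⌈4209/173⌉ − ⌈4060/173⌉ = 25 − 24 = 1
n=28: ⌈(29·149+37)/173⌉ − ⌈(28·149+37)/173⌉ = ⌈4358/173⌉ − ⌈4209/173⌉ = 26 − 25 = 1
n=29: ⌈(30·149+37)/173⌉ − ⌈(29·149+37)/173⌉ = ⌈4507/173⌉ − ⌈4358/173⌉ = 27 − 26 = 1
n=30: ⌈(31·149+37)/173⌉ − ⌈(30·149+37)/173⌉ = ⌈4656/173⌉ − ⌈4507/173⌉ = 27 − 27 = 0
n=31: ⌈(32·149+37)/173⌉ − ⌈(31·149+37)/173⌉ = ⌈4805/173⌉ − ⌈4656/173⌉ = 28 − 27 = 1
n=32: ⌈(33·149+37)/173⌉ − ⌈(32·149+37)/173⌉ = ⌈4954/173⌉ − ⌈4805/173⌉ = 29 − 28 = 1
n=33: ⌈(34·149+37)/173⌉ − ⌈(33·149+37)/173⌉ = ⌈5103/173⌉ − ⌈4954/173⌉ = 30 − 29 = 1
n=34: ⌈(35·149+37)/173⌉ − ⌈(34·149+37)/173⌉ = ⌈5252/173⌉ − ⌈5103/173⌉ = 31 − 30 = 1
n=35: ⌈(36·149+37)/173⌉ − ⌈(35·149+37)/173⌉ = ⌈5401/173⌉ − ⌈5252/173⌉ = 32 − 31 = 1
n=36: ⌈(37·149+37)/173⌉ − ⌈(36·149+37)/173⌉ = ⌈5550/173⌉ − ⌈5401/173⌉ = 33 − 32 = 1
n=37: ⌈(38·149+37)/173⌉ − ⌈(37·149+37)/173⌉ = ⌈5699/173⌉ − ⌈5550/173⌉ = 33 − 33 = 0
n=38: ⌈(39·149+37)/173⌉ − ⌈(38·149+37)/173⌉ = ⌈5848/173⌉ − ⌈5699/173⌉ = 34 − 33 = 1
n=39: ⌈(40·149+37)/173⌉ − ⌈(39·149+37)/173⌉ = ⌈5997/173⌉ − ⌈5848/173⌉ = 35 − 34 = 1
n=40: ⌈(41·149+37)/173⌉ − ⌈(40·149+37)/173⌉ = ⌈6146/173⌉ − ⌈5997/173⌉ = 36 − 35 = 1
n=41: ⌈(42·149+37)/173⌉ − ⌈(41·149+37)/173⌉ = ⌈6295/173⌉ − ⌈6146/173⌉ = 37 − 36 = 1
n=42: ⌈(43·149+37)/173⌉ − ⌈(42·149+37)/173⌉ = ⌈6444/173⌉ − ⌈6295/173⌉ = 38 − 37 = 1
n=43: ⌈(44·149+37)/173⌉ − ⌈(43·149+37)/173⌉ = ⌈6593/173⌉ − ⌈6444/173⌉ = 39 − 38 = 1
n=44: ⌈(45·149+37)/173⌉ − ⌈(44·149+37)/173⌉ = ⌈6742/173⌉ − ⌈6593/173⌉ = 39 − 39 = 0
n=45: ⌈(46·149+37)/173⌉ − ⌈(45·149+37)/173⌉ = ⌈6891/173⌉ − ⌈6742/173⌉ = 40 − 39 = 1
n=46: ⌈(47·149+37)/173⌉ − ⌈(46·149+37)/173⌉ = ⌈7040/173⌉ − ⌈6891/173⌉ = 41 − 40 = 1
n=47: ⌈(48·149+37)/173⌉ − ⌈(47·149+37)/173⌉ = ⌈7189/173⌉ − ⌈7040/173⌉ = 42 − 41 = 1
n=48: ⌈(49·149+37)/173⌉ − ⌈(48·149+37)/173⌉ = ⌈7338/173⌉ − ⌈7189/173⌉ = 43 − 42 = 1
n=49: ⌈(50·149+37)/173⌉ − ⌈(49·149+37)/173⌉ = ⌈7487/173⌉ − ⌈7338/173⌉ = 44 − 43 = 1
n=50: ⌈(51·149+37)/173⌉ − ⌈(50·149+37)/173⌉ = ⌈7636/173⌉ − ⌈7487/173⌉ = 45 − 44 = 1
n=51: ⌈(52·149+37)/173⌉ − ⌈(51·149+37)/173⌉ = ⌈7785/173⌉ − ⌈7636/173⌉ = 45 − 45 = 0
n=52: ⌈(53·149+37)/173⌉ − ⌈(52·149+37)/173⌉ = ⌈7934/173⌉ − ⌈7785/173⌉ = 46 − 45 = 1
n=53: ⌈(54·149+37)/173⌉ − ⌈(53·149+37)/173⌉ = ⌈8083/173⌉ − ⌈7934/173⌉ = 47 − 46 = 1
n=54: ⌈(55·149+37)/173⌉ − ⌈(54·149+37)/173⌉ = ⌈8232/173⌉ − ⌈8083/173⌉ = 48 − 47 = 1
n=55: ⌈(56·149+37)/173⌉ − ⌈(55·149+37)/173⌉ = ⌈8381/173⌉ − ⌈8232/173⌉ = 49 − 48 = 1
n=56: ⌈(57·149+37)/173⌉ − ⌈(56·149+37)/173⌉ = ⌈8530/173⌉ − ⌈8381/173⌉ = 50 − 49 = 1
n=57: ⌈(58·149+37)/173⌉ − ⌈(57·149+37)/173⌉ = ⌈8679/173⌉ − ⌈8530/173⌉ = 51 − 50 = 1
n=58: ⌈(59·149+37)/173⌉ − ⌈(58·149+37)/173⌉ = ⌈8828/173⌉ − ⌈8679/173⌉ = 52 − 51 = 1
n=59: ⌈(60·149+37)/173⌉ − ⌈(59·149+37)/173⌉ = ⌈8977/173⌉ − ⌈8828/173⌉ = 52 − 52 = 0
n=60: ⌈(61·149+37)/173⌉ − ⌈(60·149+37)/173⌉ = ⌈9126/173⌉ − ⌈8977/173⌉ = 53 − 52 = 1
n=61: ⌈(62·149+37)/173⌉ − ⌈(61·149+37)/173⌉ = ⌈9275/173⌉ − ⌈9126/173⌉ = 54 − 53 = 1
n=62: ⌈(63·149+37)/173⌉ − ⌈(62·149+37)/173⌉ = ⌈9424/173⌉ − ⌈9275/173⌉ = 55 − 54 = 1
n=63: ⌈(64·149+37)/173⌉ − ⌈(63·149+37)/173⌉ = ⌈9573/173⌉ − ⌈9424/173⌉ = 56 − 55 = 1
n=64: ⌈(65·149+37)/173⌉ − ⌈(64·149+37)/173⌉ = ⌈9722/173⌉ − ⌈9573/173⌉ = 57 − 56 = 1
n=65: ⌈(66·149+37)/173⌉ − ⌈(65·149+37)/173⌉ = ⌈9871/173⌉ − ⌈9722/173⌉ = 58 − 57 = 1
n=66: ⌈(67·149+37)/173⌉ − ⌈(66·149+37)/173⌉ = ⌈10020/173⌉ − ⌈9871/173⌉ = 58 − 58 = 0
n=67: ⌈(68·149+37)/173⌉ − ⌈(67·149+37)/173⌉ = ⌈10169/173⌉ − ⌈10020/173⌉ = 59 − 58 = 1
n=68: ⌈(69·149+37)/173⌉ − ⌈(68·149+37)/173⌉ = ⌈10318/173⌉ − ⌈10169/173⌉ = 60 − 59 = 1
n=69: ⌈(70·149+37)/173⌉ − ⌈(69·149+37)/173⌉ = ⌈10467/173⌉ − ⌈10318/173⌉ = 61 − 60 = 1
n=70: ⌈(71·149+37)/173⌉ − ⌈(70·149+37)/173⌉ = ⌈10616/173⌉ − ⌈10467/173⌉ = 62 − 61 = 1
n=71: ⌈(72·149+37)/173⌉ − ⌈(71·149+37)/173⌉ = ⌈10765/173⌉ − ⌈10616/173⌉ = 63 − 62 = 1
n=72: ⌈(73·149+37)/173⌉ − ⌈(72·149+37)/173⌉ = ⌈10914/173⌉ − ⌈10765/173⌉ = 64 − 63 = 1
n=73: ⌈(74·149+37)/173⌉ − ⌈(73·149+37)/173⌉ = ⌈11063/173⌉ − ⌈10914/173⌉ = 64 − 64 = 0
n=74: ⌈(75·149+37)/173⌉ − ⌈(74·149+37)/173⌉ = ⌈11212/173⌉ − ⌈11063/173⌉ = 65 − 64 = 1
n=75: ⌈(76·149+37)/173⌉ − ⌈(75·149+37)/173⌉ = ⌈11361/173⌉ − ⌈11212/173⌉ = 66 − 65 = 1
n=76: ⌈(77·149+37)/173⌉ − ⌈(76·149+37)/173⌉ = ⌈11510/173⌉ − ⌈11361/173⌉ = 67 − 66 = 1
n=77: ⌈(78·149+37)/173⌉ − ⌈(77·149+37)/173⌉ = ⌈11659/173⌉ − ⌈11510/173⌉ = 68 − 67 = 1
n=78: ⌈(79·149+37)/173⌉ − ⌈(78·149+37)/173⌉ = ⌈11808/173⌉ − ⌈11659/173⌉ = 69 − 68 = 1
n=79: ⌈(80·149+37)/173⌉ − ⌈(79·149+37)/173⌉ = ⌈11957/173⌉ − ⌈11808/173⌉ = 70 − 69 = 1
n=80: ⌈(81·149+37)/173⌉ − ⌈(80·149+37)/173⌉ = ⌈12106/173⌉ − ⌈11957/173⌉ = 70 − 70 = 0
n=81: ⌈(82·149+37)/173⌉ − ⌈(81·149+37)/173⌉ = ⌈12255/173⌉ − ⌈12106/173⌉ = 71 − 70 = 1
n=82: ⌈(83·149+37)/173⌉ − ⌈(82·149+37)/173⌉ = ⌈12404/173⌉ − ⌈12255/173⌉ = 72 − 71 = 1
n=83: ⌈(84·149+37)/173⌉ − ⌈(83·149+37)/173⌉ = ⌈12553/173⌉ − ⌈12404/173⌉ = 73 − 72 = 1
n=84: ⌈(85·149+37)/173⌉ − ⌈(84·149+37)/173⌉ = ⌈12702/173⌉ − ⌈12553/173⌉ = 74 − 73 = 1
n=85: ⌈(86·149+37)/173⌉ − ⌈(85·149+37)/173⌉ = ⌈12851/173⌉ − ⌈12702/173⌉ = 75 − 74 = 1
n=86: ⌈(87·149+37)/173⌉ − ⌈(86·149+37)/173⌉ = ⌈13000/173⌉ − ⌈12851/173⌉ = 76 − 75 = 1
n=87: ⌈(88·149+37)/173⌉ − ⌈(87·149+37)/173⌉ = ⌈13149/173⌉ − ⌈13000/173⌉ = 77 − 76 = 1
n=88: ⌈(89·149+37)/173⌉ − ⌈(88·149+37)/173⌉ = ⌈13298/173⌉ − ⌈13149/173⌉ = 77 − 77 = 0
n=89: ⌈(90·149+37)/173⌉ − ⌈(89·149+37)/173⌉ = ⌈13447/173⌉ − ⌈13298/173⌉ = 78 − 77 = 1
n=90: ⌈(91·149+37)/173⌉ − ⌈(90·149+37)/173⌉ = ⌈13596/173⌉ − ⌈13447/173⌉ = 79 − 78 = 1

1011111101111110111111101111110111111011111101111110111111101111110111111011111101111111011


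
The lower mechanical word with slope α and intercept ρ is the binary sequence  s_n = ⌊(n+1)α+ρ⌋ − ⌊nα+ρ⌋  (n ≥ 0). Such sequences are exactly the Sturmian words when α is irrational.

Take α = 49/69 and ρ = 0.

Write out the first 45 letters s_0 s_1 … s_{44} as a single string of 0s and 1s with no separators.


n=0: ⌊(1·49)/69⌋ − ⌊(0·49)/69⌋ = ⌊49/69⌋ − ⌊0/69⌋ = 0 − 0 = 0
n=1: ⌊(2·49)/69⌋ − ⌊(1·49)/69⌋ = ⌊98/69⌋ − ⌊49/69⌋ = 1 − 0 = 1
n=2: ⌊(3·49)/69⌋ − ⌊(2·49)/69⌋ = ⌊147/69⌋ − ⌊98/69⌋ = 2 − 1 = 1
n=3: ⌊(4·49)/69⌋ − ⌊(3·49)/69⌋ = ⌊196/69⌋ − ⌊147/69⌋ = 2 − 2 = 0
n=4: ⌊(5·49)/69⌋ − ⌊(4·49)/69⌋ = ⌊245/69⌋ − ⌊196/69⌋ = 3 − 2 = 1
n=5: ⌊(6·49)/69⌋ − ⌊(5·49)/69⌋ = ⌊294/69⌋ − ⌊245/69⌋ = 4 − 3 = 1
n=6: ⌊(7·49)/69⌋ − ⌊(6·49)/69⌋ = ⌊343/69⌋ − ⌊294/69⌋ = 4 − 4 = 0
n=7: ⌊(8·49)/69⌋ − ⌊(7·49)/69⌋ = ⌊392/69⌋ − ⌊343/69⌋ = 5 − 4 = 1
n=8: ⌊(9·49)/69⌋ − ⌊(8·49)/69⌋ = ⌊441/69⌋ − ⌊392/69⌋ = 6 − 5 = 1
n=9: ⌊(10·49)/69⌋ − ⌊(9·49)/69⌋ = ⌊490/69⌋ − ⌊441/69⌋ = 7 − 6 = 1
n=10: ⌊(11·49)/69⌋ − ⌊(10·49)/69⌋ = ⌊539/69⌋ − ⌊490/69⌋ = 7 − 7 = 0
n=11: ⌊(12·49)/69⌋ − ⌊(11·49)/69⌋ = ⌊588/69⌋ − ⌊539/69⌋ = 8 − 7 = 1
n=12: ⌊(13·49)/69⌋ − ⌊(12·49)/69⌋ = ⌊637/69⌋ − ⌊588/69⌋ = 9 − 8 = 1
n=13: ⌊(14·49)/69⌋ − ⌊(13·49)/69⌋ = ⌊686/69⌋ − ⌊637/69⌋ = 9 − 9 = 0
n=14: ⌊(15·49)/69⌋ − ⌊(14·49)/69⌋ = ⌊735/69⌋ − ⌊686/69⌋ = 10 − 9 = 1
n=15: ⌊(16·49)/69⌋ − ⌊(15·49)/69⌋ = ⌊784/69⌋ − ⌊735/69⌋ = 11 − 10 = 1
n=16: ⌊(17·49)/69⌋ − ⌊(16·49)/69⌋ = ⌊833/69⌋ − ⌊784/69⌋ = 12 − 11 = 1
n=17: ⌊(18·49)/69⌋ − ⌊(17·49)/69⌋ = ⌊882/69⌋ − ⌊833/69⌋ = 12 − 12 = 0
n=18: ⌊(19·49)/69⌋ − ⌊(18·49)/69⌋ = ⌊931/69⌋ − ⌊882/69⌋ = 13 − 12 = 1
n=19: ⌊(20·49)/69⌋ − ⌊(19·49)/69⌋ = ⌊980/69⌋ − ⌊931/69⌋ = 14 − 13 = 1
n=20: ⌊(21·49)/69⌋ − ⌊(20·49)/69⌋ = ⌊1029/69⌋ − ⌊980/69⌋ = 14 − 14 = 0
n=21: ⌊(22·49)/69⌋ − ⌊(21·49)/69⌋ = ⌊1078/69⌋ − ⌊1029/69⌋ = 15 − 14 = 1
n=22: ⌊(23·49)/69⌋ − ⌊(22·49)/69⌋ = ⌊1127/69⌋ − ⌊1078/69⌋ = 16 − 15 = 1
n=23: ⌊(24·49)/69⌋ − ⌊(23·49)/69⌋ = ⌊1176/69⌋ − ⌊1127/69⌋ = 17 − 16 = 1
n=24: ⌊(25·49)/69⌋ − ⌊(24·49)/69⌋ = ⌊1225/69⌋ − ⌊1176/69⌋ = 17 − 17 = 0
n=25: ⌊(26·49)/69⌋ − ⌊(25·49)/69⌋ = ⌊1274/69⌋ − ⌊1225/69⌋ = 18 − 17 = 1
n=26: ⌊(27·49)/69⌋ − ⌊(26·49)/69⌋ = ⌊1323/69⌋ − ⌊1274/69⌋ = 19 − 18 = 1
n=27: ⌊(28·49)/69⌋ − ⌊(27·49)/69⌋ = ⌊1372/69⌋ − ⌊1323/69⌋ = 19 − 19 = 0
n=28: ⌊(29·49)/69⌋ − ⌊(28·49)/69⌋ = ⌊1421/69⌋ − ⌊1372/69⌋ = 20 − 19 = 1
n=29: ⌊(30·49)/69⌋ − ⌊(29·49)/69⌋ = ⌊1470/69⌋ − ⌊1421/69⌋ = 21 − 20 = 1
n=30: ⌊(31·49)/69⌋ − ⌊(30·49)/69⌋ = ⌊1519/69⌋ − ⌊1470/69⌋ = 22 − 21 = 1
n=31: ⌊(32·49)/69⌋ − ⌊(31·49)/69⌋ = ⌊1568/69⌋ − ⌊1519/69⌋ = 22 − 22 = 0
n=32: ⌊(33·49)/69⌋ − ⌊(32·49)/69⌋ = ⌊1617/69⌋ − ⌊1568/69⌋ = 23 − 22 = 1
n=33: ⌊(34·49)/69⌋ − ⌊(33·49)/69⌋ = ⌊1666/69⌋ − ⌊1617/69⌋ = 24 − 23 = 1
n=34: ⌊(35·49)/69⌋ − ⌊(34·49)/69⌋ = ⌊1715/69⌋ − ⌊1666/69⌋ = 24 − 24 = 0
n=35: ⌊(36·49)/69⌋ − ⌊(35·49)/69⌋ = ⌊1764/69⌋ − ⌊1715/69⌋ = 25 − 24 = 1
n=36: ⌊(37·49)/69⌋ − ⌊(36·49)/69⌋ = ⌊1813/69⌋ − ⌊1764/69⌋ = 26 − 25 = 1
n=37: ⌊(38·49)/69⌋ − ⌊(37·49)/69⌋ = ⌊1862/69⌋ − ⌊1813/69⌋ = 26 − 26 = 0
n=38: ⌊(39·49)/69⌋ − ⌊(38·49)/69⌋ = ⌊1911/69⌋ − ⌊1862/69⌋ = 27 − 26 = 1
n=39: ⌊(40·49)/69⌋ − ⌊(39·49)/69⌋ = ⌊1960/69⌋ − ⌊1911/69⌋ = 28 − 27 = 1
n=40: ⌊(41·49)/69⌋ − ⌊(40·49)/69⌋ = ⌊2009/69⌋ − ⌊1960/69⌋ = 29 − 28 = 1
n=41: ⌊(42·49)/69⌋ − ⌊(41·49)/69⌋ = ⌊2058/69⌋ − ⌊2009/69⌋ = 29 − 29 = 0
n=42: ⌊(43·49)/69⌋ − ⌊(42·49)/69⌋ = ⌊2107/69⌋ − ⌊2058/69⌋ = 30 − 29 = 1
n=43: ⌊(44·49)/69⌋ − ⌊(43·49)/69⌋ = ⌊2156/69⌋ − ⌊2107/69⌋ = 31 − 30 = 1
n=44: ⌊(45·49)/69⌋ − ⌊(44·49)/69⌋ = ⌊2205/69⌋ − ⌊2156/69⌋ = 31 − 31 = 0

011011011101101110110111011011101101101110110


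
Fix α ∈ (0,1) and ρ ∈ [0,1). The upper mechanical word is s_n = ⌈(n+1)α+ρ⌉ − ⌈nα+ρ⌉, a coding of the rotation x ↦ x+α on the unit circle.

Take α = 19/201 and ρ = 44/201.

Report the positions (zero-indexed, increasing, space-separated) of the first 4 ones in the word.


8 18 29 40

n=0: ⌈63/201⌉−⌈44/201⌉ = 1−1 = 0
n=1: ⌈82/201⌉−⌈63/201⌉ = 1−1 = 0
n=2: ⌈101/201⌉−⌈82/201⌉ = 1−1 = 0
n=3: ⌈120/201⌉−⌈101/201⌉ = 1−1 = 0
n=4: ⌈139/201⌉−⌈120/201⌉ = 1−1 = 0
n=5: ⌈158/201⌉−⌈139/201⌉ = 1−1 = 0
n=6: ⌈177/201⌉−⌈158/201⌉ = 1−1 = 0
n=7: ⌈196/201⌉−⌈177/201⌉ = 1−1 = 0
n=8: ⌈215/201⌉−⌈196/201⌉ = 2−1 = 1  ← one
n=9: ⌈234/201⌉−⌈215/201⌉ = 2−2 = 0
n=10: ⌈253/201⌉−⌈234/201⌉ = 2−2 = 0
n=11: ⌈272/201⌉−⌈253/201⌉ = 2−2 = 0
n=12: ⌈291/201⌉−⌈272/201⌉ = 2−2 = 0
n=13: ⌈310/201⌉−⌈291/201⌉ = 2−2 = 0
n=14: ⌈329/201⌉−⌈310/201⌉ = 2−2 = 0
n=15: ⌈348/201⌉−⌈329/201⌉ = 2−2 = 0
n=16: ⌈367/201⌉−⌈348/201⌉ = 2−2 = 0
n=17: ⌈386/201⌉−⌈367/201⌉ = 2−2 = 0
n=18: ⌈405/201⌉−⌈386/201⌉ = 3−2 = 1  ← one
n=19: ⌈424/201⌉−⌈405/201⌉ = 3−3 = 0
n=20: ⌈443/201⌉−⌈424/201⌉ = 3−3 = 0
n=21: ⌈462/201⌉−⌈443/201⌉ = 3−3 = 0
n=22: ⌈481/201⌉−⌈462/201⌉ = 3−3 = 0
n=23: ⌈500/201⌉−⌈481/201⌉ = 3−3 = 0
n=24: ⌈519/201⌉−⌈500/201⌉ = 3−3 = 0
n=25: ⌈538/201⌉−⌈519/201⌉ = 3−3 = 0
n=26: ⌈557/201⌉−⌈538/201⌉ = 3−3 = 0
n=27: ⌈576/201⌉−⌈557/201⌉ = 3−3 = 0
n=28: ⌈595/201⌉−⌈576/201⌉ = 3−3 = 0
n=29: ⌈614/201⌉−⌈595/201⌉ = 4−3 = 1  ← one
n=30: ⌈633/201⌉−⌈614/201⌉ = 4−4 = 0
n=31: ⌈652/201⌉−⌈633/201⌉ = 4−4 = 0
n=32: ⌈671/201⌉−⌈652/201⌉ = 4−4 = 0
n=33: ⌈690/201⌉−⌈671/201⌉ = 4−4 = 0
n=34: ⌈709/201⌉−⌈690/201⌉ = 4−4 = 0
n=35: ⌈728/201⌉−⌈709/201⌉ = 4−4 = 0
n=36: ⌈747/201⌉−⌈728/201⌉ = 4−4 = 0
n=37: ⌈766/201⌉−⌈747/201⌉ = 4−4 = 0
n=38: ⌈785/201⌉−⌈766/201⌉ = 4−4 = 0
n=39: ⌈804/201⌉−⌈785/201⌉ = 4−4 = 0
n=40: ⌈823/201⌉−⌈804/201⌉ = 5−4 = 1  ← one
positions of the first 4 ones: 8 18 29 40


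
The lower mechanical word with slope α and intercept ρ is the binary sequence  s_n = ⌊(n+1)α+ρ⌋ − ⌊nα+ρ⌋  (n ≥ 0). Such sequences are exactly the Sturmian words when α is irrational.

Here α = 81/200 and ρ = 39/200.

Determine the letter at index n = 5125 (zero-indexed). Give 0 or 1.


(n+1)α + ρ = (5126·81 + 39) / 200 = 415245/200
nα + ρ     = (5125·81 + 39) / 200 = 415164/200
⌊415245/200⌋ = 2076,  ⌊415164/200⌋ = 2075
s_{5125} = 2076 − 2075 = 1

1


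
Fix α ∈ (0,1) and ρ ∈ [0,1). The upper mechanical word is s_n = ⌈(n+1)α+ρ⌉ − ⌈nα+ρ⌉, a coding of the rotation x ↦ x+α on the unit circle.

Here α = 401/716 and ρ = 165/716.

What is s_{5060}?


(n+1)α + ρ = (5061·401 + 165) / 716 = 2029626/716
nα + ρ     = (5060·401 + 165) / 716 = 2029225/716
⌈2029626/716⌉ = 2835,  ⌈2029225/716⌉ = 2835
s_{5060} = 2835 − 2835 = 0

0


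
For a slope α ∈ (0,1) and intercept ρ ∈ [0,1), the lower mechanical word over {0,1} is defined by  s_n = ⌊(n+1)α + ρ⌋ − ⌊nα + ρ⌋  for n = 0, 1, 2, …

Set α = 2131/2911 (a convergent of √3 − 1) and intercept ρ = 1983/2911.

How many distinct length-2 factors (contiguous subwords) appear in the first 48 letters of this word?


3

t_n = ⌊(n·2131+1983)/2911⌋ for n = 0 … 48:
  n=0…9: ⌊1983/2911⌋=0 ⌊4114/2911⌋=1 ⌊6245/2911⌋=2 ⌊8376/2911⌋=2 ⌊10507/2911⌋=3 ⌊12638/2911⌋=4 ⌊14769/2911⌋=5 ⌊16900/2911⌋=5 ⌊19031/2911⌋=6 ⌊21162/2911⌋=7
  n=10…19: ⌊23293/2911⌋=8 ⌊25424/2911⌋=8 ⌊27555/2911⌋=9 ⌊29686/2911⌋=10 ⌊31817/2911⌋=10 ⌊33948/2911⌋=11 ⌊36079/2911⌋=12 ⌊38210/2911⌋=13 ⌊40341/2911⌋=13 ⌊42472/2911⌋=14
  n=20…29: ⌊44603/2911⌋=15 ⌊46734/2911⌋=16 ⌊48865/2911⌋=16 ⌊50996/2911⌋=17 ⌊53127/2911⌋=18 ⌊55258/2911⌋=18 ⌊57389/2911⌋=19 ⌊59520/2911⌋=20 ⌊61651/2911⌋=21 ⌊63782/2911⌋=21
  n=30…39: ⌊65913/2911⌋=22 ⌊68044/2911⌋=23 ⌊70175/2911⌋=24 ⌊72306/2911⌋=24 ⌊74437/2911⌋=25 ⌊76568/2911⌋=26 ⌊78699/2911⌋=27 ⌊80830/2911⌋=27 ⌊82961/2911⌋=28 ⌊85092/2911⌋=29
  n=40…48: ⌊87223/2911⌋=29 ⌊89354/2911⌋=30 ⌊91485/2911⌋=31 ⌊93616/2911⌋=32 ⌊95747/2911⌋=32 ⌊97878/2911⌋=33 ⌊100009/2911⌋=34 ⌊102140/2911⌋=35 ⌊104271/2911⌋=35
s_n = t_(n+1) − t_n for n = 0 … 47 gives
prefix = 110111011101101110111011011101110111011011101110
slide a length-2 window over [0..1] … [46..47] (47 windows); first occurrence of each distinct factor:
  [  0..  1] 11
  [  1..  2] 10
  [  2..  3] 01
  (the other 44 windows repeat one of these)
distinct factors: {01, 10, 11}
count = 3  (Sturmian bound for length 2 is 3)


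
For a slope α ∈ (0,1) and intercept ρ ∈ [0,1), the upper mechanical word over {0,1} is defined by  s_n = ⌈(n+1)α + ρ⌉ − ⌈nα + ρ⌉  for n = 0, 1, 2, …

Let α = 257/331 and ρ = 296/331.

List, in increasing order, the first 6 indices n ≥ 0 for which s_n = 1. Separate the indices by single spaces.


0 1 2 4 5 6

n=0: ⌈553/331⌉−⌈296/331⌉ = 2−1 = 1  ← one
n=1: ⌈810/331⌉−⌈553/331⌉ = 3−2 = 1  ← one
n=2: ⌈1067/331⌉−⌈810/331⌉ = 4−3 = 1  ← one
n=3: ⌈1324/331⌉−⌈1067/331⌉ = 4−4 = 0
n=4: ⌈1581/331⌉−⌈1324/331⌉ = 5−4 = 1  ← one
n=5: ⌈1838/331⌉−⌈1581/331⌉ = 6−5 = 1  ← one
n=6: ⌈2095/331⌉−⌈1838/331⌉ = 7−6 = 1  ← one
positions of the first 6 ones: 0 1 2 4 5 6


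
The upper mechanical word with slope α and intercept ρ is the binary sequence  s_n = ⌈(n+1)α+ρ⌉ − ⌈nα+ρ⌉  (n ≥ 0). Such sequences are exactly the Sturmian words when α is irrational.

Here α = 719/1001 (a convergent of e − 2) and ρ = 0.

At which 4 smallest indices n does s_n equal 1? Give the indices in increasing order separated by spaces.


n=0: ⌈719/1001⌉−⌈0/1001⌉ = 1−0 = 1  ← one
n=1: ⌈1438/1001⌉−⌈719/1001⌉ = 2−1 = 1  ← one
n=2: ⌈2157/1001⌉−⌈1438/1001⌉ = 3−2 = 1  ← one
n=3: ⌈2876/1001⌉−⌈2157/1001⌉ = 3−3 = 0
n=4: ⌈3595/1001⌉−⌈2876/1001⌉ = 4−3 = 1  ← one
positions of the first 4 ones: 0 1 2 4

0 1 2 4


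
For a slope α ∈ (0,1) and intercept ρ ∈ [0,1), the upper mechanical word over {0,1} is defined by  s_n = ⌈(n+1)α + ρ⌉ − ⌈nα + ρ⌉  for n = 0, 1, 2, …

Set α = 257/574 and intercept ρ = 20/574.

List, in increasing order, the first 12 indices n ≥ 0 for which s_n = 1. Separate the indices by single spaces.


n=0: ⌈277/574⌉−⌈20/574⌉ = 1−1 = 0
n=1: ⌈534/574⌉−⌈277/574⌉ = 1−1 = 0
n=2: ⌈791/574⌉−⌈534/574⌉ = 2−1 = 1  ← one
n=3: ⌈1048/574⌉−⌈791/574⌉ = 2−2 = 0
n=4: ⌈1305/574⌉−⌈1048/574⌉ = 3−2 = 1  ← one
n=5: ⌈1562/574⌉−⌈1305/574⌉ = 3−3 = 0
n=6: ⌈1819/574⌉−⌈1562/574⌉ = 4−3 = 1  ← one
n=7: ⌈2076/574⌉−⌈1819/574⌉ = 4−4 = 0
n=8: ⌈2333/574⌉−⌈2076/574⌉ = 5−4 = 1  ← one
n=9: ⌈2590/574⌉−⌈2333/574⌉ = 5−5 = 0
n=10: ⌈2847/574⌉−⌈2590/574⌉ = 5−5 = 0
n=11: ⌈3104/574⌉−⌈2847/574⌉ = 6−5 = 1  ← one
n=12: ⌈3361/574⌉−⌈3104/574⌉ = 6−6 = 0
n=13: ⌈3618/574⌉−⌈3361/574⌉ = 7−6 = 1  ← one
n=14: ⌈3875/574⌉−⌈3618/574⌉ = 7−7 = 0
n=15: ⌈4132/574⌉−⌈3875/574⌉ = 8−7 = 1  ← one
n=16: ⌈4389/574⌉−⌈4132/574⌉ = 8−8 = 0
n=17: ⌈4646/574⌉−⌈4389/574⌉ = 9−8 = 1  ← one
n=18: ⌈4903/574⌉−⌈4646/574⌉ = 9−9 = 0
n=19: ⌈5160/574⌉−⌈4903/574⌉ = 9−9 = 0
n=20: ⌈5417/574⌉−⌈5160/574⌉ = 10−9 = 1  ← one
n=21: ⌈5674/574⌉−⌈5417/574⌉ = 10−10 = 0
n=22: ⌈5931/574⌉−⌈5674/574⌉ = 11−10 = 1  ← one
n=23: ⌈6188/574⌉−⌈5931/574⌉ = 11−11 = 0
n=24: ⌈6445/574⌉−⌈6188/574⌉ = 12−11 = 1  ← one
n=25: ⌈6702/574⌉−⌈6445/574⌉ = 12−12 = 0
n=26: ⌈6959/574⌉−⌈6702/574⌉ = 13−12 = 1  ← one
positions of the first 12 ones: 2 4 6 8 11 13 15 17 20 22 24 26

2 4 6 8 11 13 15 17 20 22 24 26


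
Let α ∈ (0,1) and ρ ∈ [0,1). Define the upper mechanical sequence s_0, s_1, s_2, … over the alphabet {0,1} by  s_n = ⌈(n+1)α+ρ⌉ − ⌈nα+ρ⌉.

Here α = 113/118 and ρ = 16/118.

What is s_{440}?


(n+1)α + ρ = (441·113 + 16) / 118 = 49849/118
nα + ρ     = (440·113 + 16) / 118 = 49736/118
⌈49849/118⌉ = 423,  ⌈49736/118⌉ = 422
s_{440} = 423 − 422 = 1

1


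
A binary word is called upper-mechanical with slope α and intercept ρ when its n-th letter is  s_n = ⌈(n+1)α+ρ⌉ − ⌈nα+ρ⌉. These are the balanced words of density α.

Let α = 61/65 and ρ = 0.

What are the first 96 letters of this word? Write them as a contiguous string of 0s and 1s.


111111111111111101111111111111110111111111111111011111111111111101111111111111111011111111111111

n=0: ⌈(1·61)/65⌉ − ⌈(0·61)/65⌉ = ⌈61/65⌉ − ⌈0/65⌉ = 1 − 0 = 1
n=1: ⌈(2·61)/65⌉ − ⌈(1·61)/65⌉ = ⌈122/65⌉ − ⌈61/65⌉ = 2 − 1 = 1
n=2: ⌈(3·61)/65⌉ − ⌈(2·61)/65⌉ = ⌈183/65⌉ − ⌈122/65⌉ = 3 − 2 = 1
n=3: ⌈(4·61)/65⌉ − ⌈(3·61)/65⌉ = ⌈244/65⌉ − ⌈183/65⌉ = 4 − 3 = 1
n=4: ⌈(5·61)/65⌉ − ⌈(4·61)/65⌉ = ⌈305/65⌉ − ⌈244/65⌉ = 5 − 4 = 1
n=5: ⌈(6·61)/65⌉ − ⌈(5·61)/65⌉ = ⌈366/65⌉ − ⌈305/65⌉ = 6 − 5 = 1
n=6: ⌈(7·61)/65⌉ − ⌈(6·61)/65⌉ = ⌈427/65⌉ − ⌈366/65⌉ = 7 − 6 = 1
n=7: ⌈(8·61)/65⌉ − ⌈(7·61)/65⌉ = ⌈488/65⌉ − ⌈427/65⌉ = 8 − 7 = 1
n=8: ⌈(9·61)/65⌉ − ⌈(8·61)/65⌉ = ⌈549/65⌉ − ⌈488/65⌉ = 9 − 8 = 1
n=9: ⌈(10·61)/65⌉ − ⌈(9·61)/65⌉ = ⌈610/65⌉ − ⌈549/65⌉ = 10 − 9 = 1
n=10: ⌈(11·61)/65⌉ − ⌈(10·61)/65⌉ = ⌈671/65⌉ − ⌈610/65⌉ = 11 − 10 = 1
n=11: ⌈(12·61)/65⌉ − ⌈(11·61)/65⌉ = ⌈732/65⌉ − ⌈671/65⌉ = 12 − 11 = 1
n=12: ⌈(13·61)/65⌉ − ⌈(12·61)/65⌉ = ⌈793/65⌉ − ⌈732/65⌉ = 13 − 12 = 1
n=13: ⌈(14·61)/65⌉ − ⌈(13·61)/65⌉ = ⌈854/65⌉ − ⌈793/65⌉ = 14 − 13 = 1
n=14: ⌈(15·61)/65⌉ − ⌈(14·61)/65⌉ = ⌈915/65⌉ − ⌈854/65⌉ = 15 − 14 = 1
n=15: ⌈(16·61)/65⌉ − ⌈(15·61)/65⌉ = ⌈976/65⌉ − ⌈915/65⌉ = 16 − 15 = 1
n=16: ⌈(17·61)/65⌉ − ⌈(16·61)/65⌉ = ⌈1037/65⌉ − ⌈976/65⌉ = 16 − 16 = 0
n=17: ⌈(18·61)/65⌉ − ⌈(17·61)/65⌉ = ⌈1098/65⌉ − ⌈1037/65⌉ = 17 − 16 = 1
n=18: ⌈(19·61)/65⌉ − ⌈(18·61)/65⌉ = ⌈1159/65⌉ − ⌈1098/65⌉ = 18 − 17 = 1
n=19: ⌈(20·61)/65⌉ − ⌈(19·61)/65⌉ = ⌈1220/65⌉ − ⌈1159/65⌉ = 19 − 18 = 1
n=20: ⌈(21·61)/65⌉ − ⌈(20·61)/65⌉ = ⌈1281/65⌉ − ⌈1220/65⌉ = 20 − 19 = 1
n=21: ⌈(22·61)/65⌉ − ⌈(21·61)/65⌉ = ⌈1342/65⌉ − ⌈1281/65⌉ = 21 − 20 = 1
n=22: ⌈(23·61)/65⌉ − ⌈(22·61)/65⌉ = ⌈1403/65⌉ − ⌈1342/65⌉ = 22 − 21 = 1
n=23: ⌈(24·61)/65⌉ − ⌈(23·61)/65⌉ = ⌈1464/65⌉ − ⌈1403/65⌉ = 23 − 22 = 1
n=24: ⌈(25·61)/65⌉ − ⌈(24·61)/65⌉ = ⌈1525/65⌉ − ⌈1464/65⌉ = 24 − 23 = 1
n=25: ⌈(26·61)/65⌉ − ⌈(25·61)/65⌉ = ⌈1586/65⌉ − ⌈1525/65⌉ = 25 − 24 = 1
n=26: ⌈(27·61)/65⌉ − ⌈(26·61)/65⌉ = ⌈1647/65⌉ − ⌈1586/65⌉ = 26 − 25 = 1
n=27: ⌈(28·61)/65⌉ − ⌈(27·61)/65⌉ = ⌈1708/65⌉ − ⌈1647/65⌉ = 27 − 26 = 1
n=28: ⌈(29·61)/65⌉ − ⌈(28·61)/65⌉ = ⌈1769/65⌉ − ⌈1708/65⌉ = 28 − 27 = 1
n=29: ⌈(30·61)/65⌉ − ⌈(29·61)/65⌉ = ⌈1830/65⌉ − ⌈1769/65⌉ = 29 − 28 = 1
n=30: ⌈(31·61)/65⌉ − ⌈(30·61)/65⌉ = ⌈1891/65⌉ − ⌈1830/65⌉ = 30 − 29 = 1
n=31: ⌈(32·61)/65⌉ − ⌈(31·61)/65⌉ = ⌈1952/65⌉ − ⌈1891/65⌉ = 31 − 30 = 1
n=32: ⌈(33·61)/65⌉ − ⌈(32·61)/65⌉ = ⌈2013/65⌉ − ⌈1952/65⌉ = 31 − 31 = 0
n=33: ⌈(34·61)/65⌉ − ⌈(33·61)/65⌉ = ⌈2074/65⌉ − ⌈2013/65⌉ = 32 − 31 = 1
n=34: ⌈(35·61)/65⌉ − ⌈(34·61)/65⌉ = ⌈2135/65⌉ − ⌈2074/65⌉ = 33 − 32 = 1
n=35: ⌈(36·61)/65⌉ − ⌈(35·61)/65⌉ = ⌈2196/65⌉ − ⌈2135/65⌉ = 34 − 33 = 1
n=36: ⌈(37·61)/65⌉ − ⌈(36·61)/65⌉ = ⌈2257/65⌉ − ⌈2196/65⌉ = 35 − 34 = 1
n=37: ⌈(38·61)/65⌉ − ⌈(37·61)/65⌉ = ⌈2318/65⌉ − ⌈2257/65⌉ = 36 − 35 = 1
n=38: ⌈(39·61)/65⌉ − ⌈(38·61)/65⌉ = ⌈2379/65⌉ − ⌈2318/65⌉ = 37 − 36 = 1
n=39: ⌈(40·61)/65⌉ − ⌈(39·61)/65⌉ = ⌈2440/65⌉ − ⌈2379/65⌉ = 38 − 37 = 1
n=40: ⌈(41·61)/65⌉ − ⌈(40·61)/65⌉ = ⌈2501/65⌉ − ⌈2440/65⌉ = 39 − 38 = 1
n=41: ⌈(42·61)/65⌉ − ⌈(41·61)/65⌉ = ⌈2562/65⌉ − ⌈2501/65⌉ = 40 − 39 = 1
n=42: ⌈(43·61)/65⌉ − ⌈(42·61)/65⌉ = ⌈2623/65⌉ − ⌈2562/65⌉ = 41 − 40 = 1
n=43: ⌈(44·61)/65⌉ − ⌈(43·61)/65⌉ = ⌈2684/65⌉ − ⌈2623/65⌉ = 42 − 41 = 1
n=44: ⌈(45·61)/65⌉ − ⌈(44·61)/65⌉ = ⌈2745/65⌉ − ⌈2684/65⌉ = 43 − 42 = 1
n=45: ⌈(46·61)/65⌉ − ⌈(45·61)/65⌉ = ⌈2806/65⌉ − ⌈2745/65⌉ = 44 − 43 = 1
n=46: ⌈(47·61)/65⌉ − ⌈(46·61)/65⌉ = ⌈2867/65⌉ − ⌈2806/65⌉ = 45 − 44 = 1
n=47: ⌈(48·61)/65⌉ − ⌈(47·61)/65⌉ = ⌈2928/65⌉ − ⌈2867/65⌉ = 46 − 45 = 1
n=48: ⌈(49·61)/65⌉ − ⌈(48·61)/65⌉ = ⌈2989/65⌉ − ⌈2928/65⌉ = 46 − 46 = 0
n=49: ⌈(50·61)/65⌉ − ⌈(49·61)/65⌉ = ⌈3050/65⌉ − ⌈2989/65⌉ = 47 − 46 = 1
n=50: ⌈(51·61)/65⌉ − ⌈(50·61)/65⌉ = ⌈3111/65⌉ − ⌈3050/65⌉ = 48 − 47 = 1
n=51: ⌈(52·61)/65⌉ − ⌈(51·61)/65⌉ = ⌈3172/65⌉ − ⌈3111/65⌉ = 49 − 48 = 1
n=52: ⌈(53·61)/65⌉ − ⌈(52·61)/65⌉ = ⌈3233/65⌉ − ⌈3172/65⌉ = 50 − 49 = 1
n=53: ⌈(54·61)/65⌉ − ⌈(53·61)/65⌉ = ⌈3294/65⌉ − ⌈3233/65⌉ = 51 − 50 = 1
n=54: ⌈(55·61)/65⌉ − ⌈(54·61)/65⌉ = ⌈3355/65⌉ − ⌈3294/65⌉ = 52 − 51 = 1
n=55: ⌈(56·61)/65⌉ − ⌈(55·61)/65⌉ = ⌈3416/65⌉ − ⌈3355/65⌉ = 53 − 52 = 1
n=56: ⌈(57·61)/65⌉ − ⌈(56·61)/65⌉ = ⌈3477/65⌉ − ⌈3416/65⌉ = 54 − 53 = 1
n=57: ⌈(58·61)/65⌉ − ⌈(57·61)/65⌉ = ⌈3538/65⌉ − ⌈3477/65⌉ = 55 − 54 = 1
n=58: ⌈(59·61)/65⌉ − ⌈(58·61)/65⌉ = ⌈3599/65⌉ − ⌈3538/65⌉ = 56 − 55 = 1
n=59: ⌈(60·61)/65⌉ − ⌈(59·61)/65⌉ = ⌈3660/65⌉ − ⌈3599/65⌉ = 57 − 56 = 1
n=60: ⌈(61·61)/65⌉ − ⌈(60·61)/65⌉ = ⌈3721/65⌉ − ⌈3660/65⌉ = 58 − 57 = 1
n=61: ⌈(62·61)/65⌉ − ⌈(61·61)/65⌉ = ⌈3782/65⌉ − ⌈3721/65⌉ = 59 − 58 = 1
n=62: ⌈(63·61)/65⌉ − ⌈(62·61)/65⌉ = ⌈3843/65⌉ − ⌈3782/65⌉ = 60 − 59 = 1
n=63: ⌈(64·61)/65⌉ − ⌈(63·61)/65⌉ = ⌈3904/65⌉ − ⌈3843/65⌉ = 61 − 60 = 1
n=64: ⌈(65·61)/65⌉ − ⌈(64·61)/65⌉ = ⌈3965/65⌉ − ⌈3904/65⌉ = 61 − 61 = 0
n=65: ⌈(66·61)/65⌉ − ⌈(65·61)/65⌉ = ⌈4026/65⌉ − ⌈3965/65⌉ = 62 − 61 = 1
n=66: ⌈(67·61)/65⌉ − ⌈(66·61)/65⌉ = ⌈4087/65⌉ − ⌈4026/65⌉ = 63 − 62 = 1
n=67: ⌈(68·61)/65⌉ − ⌈(67·61)/65⌉ = ⌈4148/65⌉ − ⌈4087/65⌉ = 64 − 63 = 1
n=68: ⌈(69·61)/65⌉ − ⌈(68·61)/65⌉ = ⌈4209/65⌉ − ⌈4148/65⌉ = 65 − 64 = 1
n=69: ⌈(70·61)/65⌉ − ⌈(69·61)/65⌉ = ⌈4270/65⌉ − ⌈4209/65⌉ = 66 − 65 = 1
n=70: ⌈(71·61)/65⌉ − ⌈(70·61)/65⌉ = ⌈4331/65⌉ − ⌈4270/65⌉ = 67 − 66 = 1
n=71: ⌈(72·61)/65⌉ − ⌈(71·61)/65⌉ = ⌈4392/65⌉ − ⌈4331/65⌉ = 68 − 67 = 1
n=72: ⌈(73·61)/65⌉ − ⌈(72·61)/65⌉ = ⌈4453/65⌉ − ⌈4392/65⌉ = 69 − 68 = 1
n=73: ⌈(74·61)/65⌉ − ⌈(73·61)/65⌉ = ⌈4514/65⌉ − ⌈4453/65⌉ = 70 − 69 = 1
n=74: ⌈(75·61)/65⌉ − ⌈(74·61)/65⌉ = ⌈4575/65⌉ − ⌈4514/65⌉ = 71 − 70 = 1
n=75: ⌈(76·61)/65⌉ − ⌈(75·61)/65⌉ = ⌈4636/65⌉ − ⌈4575/65⌉ = 72 − 71 = 1
n=76: ⌈(77·61)/65⌉ − ⌈(76·61)/65⌉ = ⌈4697/65⌉ − ⌈4636/65⌉ = 73 − 72 = 1
n=77: ⌈(78·61)/65⌉ − ⌈(77·61)/65⌉ = ⌈4758/65⌉ − ⌈4697/65⌉ = 74 − 73 = 1
n=78: ⌈(79·61)/65⌉ − ⌈(78·61)/65⌉ = ⌈4819/65⌉ − ⌈4758/65⌉ = 75 − 74 = 1
n=79: ⌈(80·61)/65⌉ − ⌈(79·61)/65⌉ = ⌈4880/65⌉ − ⌈4819/65⌉ = 76 − 75 = 1
n=80: ⌈(81·61)/65⌉ − ⌈(80·61)/65⌉ = ⌈4941/65⌉ − ⌈4880/65⌉ = 77 − 76 = 1
n=81: ⌈(82·61)/65⌉ − ⌈(81·61)/65⌉ = ⌈5002/65⌉ − ⌈4941/65⌉ = 77 − 77 = 0
n=82: ⌈(83·61)/65⌉ − ⌈(82·61)/65⌉ = ⌈5063/65⌉ − ⌈5002/65⌉ = 78 − 77 = 1
n=83: ⌈(84·61)/65⌉ − ⌈(83·61)/65⌉ = ⌈5124/65⌉ − ⌈5063/65⌉ = 79 − 78 = 1
n=84: ⌈(85·61)/65⌉ − ⌈(84·61)/65⌉ = ⌈5185/65⌉ − ⌈5124/65⌉ = 80 − 79 = 1
n=85: ⌈(86·61)/65⌉ − ⌈(85·61)/65⌉ = ⌈5246/65⌉ − ⌈5185/65⌉ = 81 − 80 = 1
n=86: ⌈(87·61)/65⌉ − ⌈(86·61)/65⌉ = ⌈5307/65⌉ − ⌈5246/65⌉ = 82 − 81 = 1
n=87: ⌈(88·61)/65⌉ − ⌈(87·61)/65⌉ = ⌈5368/65⌉ − ⌈5307/65⌉ = 83 − 82 = 1
n=88: ⌈(89·61)/65⌉ − ⌈(88·61)/65⌉ = ⌈5429/65⌉ − ⌈5368/65⌉ = 84 − 83 = 1
n=89: ⌈(90·61)/65⌉ − ⌈(89·61)/65⌉ = ⌈5490/65⌉ − ⌈5429/65⌉ = 85 − 84 = 1
n=90: ⌈(91·61)/65⌉ − ⌈(90·61)/65⌉ = ⌈5551/65⌉ − ⌈5490/65⌉ = 86 − 85 = 1
n=91: ⌈(92·61)/65⌉ − ⌈(91·61)/65⌉ = ⌈5612/65⌉ − ⌈5551/65⌉ = 87 − 86 = 1
n=92: ⌈(93·61)/65⌉ − ⌈(92·61)/65⌉ = ⌈5673/65⌉ − ⌈5612/65⌉ = 88 − 87 = 1
n=93: ⌈(94·61)/65⌉ − ⌈(93·61)/65⌉ = ⌈5734/65⌉ − ⌈5673/65⌉ = 89 − 88 = 1
n=94: ⌈(95·61)/65⌉ − ⌈(94·61)/65⌉ = ⌈5795/65⌉ − ⌈5734/65⌉ = 90 − 89 = 1
n=95: ⌈(96·61)/65⌉ − ⌈(95·61)/65⌉ = ⌈5856/65⌉ − ⌈5795/65⌉ = 91 − 90 = 1
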